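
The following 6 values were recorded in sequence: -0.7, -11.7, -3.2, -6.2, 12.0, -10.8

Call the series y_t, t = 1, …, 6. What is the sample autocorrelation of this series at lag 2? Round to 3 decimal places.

Mean ȳ = (-0.7 − 11.7 − 3.2 − 6.2 + 12.0 − 10.8)/6 = -3.4333
Numerator Σ_{t=1}^{4}(y_t−ȳ)(y_{t+2}−ȳ) = 47.4911
Denominator Σ(y_t−ȳ)² = 375.9733
r_2 = 47.4911 / 375.9733 = 0.126

0.126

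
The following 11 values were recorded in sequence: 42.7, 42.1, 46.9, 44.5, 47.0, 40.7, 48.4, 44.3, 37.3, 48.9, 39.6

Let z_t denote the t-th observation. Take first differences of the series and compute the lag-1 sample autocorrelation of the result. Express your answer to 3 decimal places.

First differences Δz: -0.6, 4.8, -2.4, 2.5, -6.3, 7.7, -4.1, -7.0, 11.6, -9.3
Mean of differences = -0.3100
Numerator Σ(Δz_t−Δz̄)(Δz_{t+1}−Δz̄) = -274.5981
Denominator Σ(Δz_t−Δz̄)² = 420.2890
r_1(Δz) = -274.5981 / 420.2890 = -0.653

-0.653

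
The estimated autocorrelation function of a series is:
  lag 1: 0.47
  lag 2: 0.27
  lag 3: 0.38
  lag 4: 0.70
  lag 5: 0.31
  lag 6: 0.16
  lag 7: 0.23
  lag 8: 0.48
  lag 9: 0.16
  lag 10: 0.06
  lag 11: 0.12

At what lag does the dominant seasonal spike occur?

4

The largest autocorrelation is r_4 = 0.70, with a weaker echo at lag 8 (0.48); the remaining lags stay at or below 0.47. The elevated value at lag 1 (0.47), dropping to 0.27 at lag 2, reflects decaying short-term dependence rather than seasonality.
The dominant spike at lag 4 indicates a seasonal period of 4.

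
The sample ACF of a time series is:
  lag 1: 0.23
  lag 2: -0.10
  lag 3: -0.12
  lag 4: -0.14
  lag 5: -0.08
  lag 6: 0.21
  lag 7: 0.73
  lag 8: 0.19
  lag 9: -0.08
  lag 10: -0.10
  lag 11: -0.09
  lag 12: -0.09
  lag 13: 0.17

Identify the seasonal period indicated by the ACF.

7

The largest autocorrelation is r_7 = 0.73; the remaining lags stay at or below 0.23.
The dominant spike at lag 7 indicates a seasonal period of 7.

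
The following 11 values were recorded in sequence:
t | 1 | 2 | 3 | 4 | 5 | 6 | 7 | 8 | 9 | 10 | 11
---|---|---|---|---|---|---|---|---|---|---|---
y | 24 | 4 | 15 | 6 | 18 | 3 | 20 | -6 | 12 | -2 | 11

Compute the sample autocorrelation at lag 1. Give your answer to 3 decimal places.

-0.596

Mean ȳ = (24 + 4 + 15 + 6 + 18 + 3 + 20 − 6 + 12 − 2 + 11)/11 = 9.5455
Numerator Σ_{t=1}^{10}(y_t−ȳ)(y_{t+1}−ȳ) = -529.2975
Denominator Σ(y_t−ȳ)² = 888.7273
r_1 = -529.2975 / 888.7273 = -0.596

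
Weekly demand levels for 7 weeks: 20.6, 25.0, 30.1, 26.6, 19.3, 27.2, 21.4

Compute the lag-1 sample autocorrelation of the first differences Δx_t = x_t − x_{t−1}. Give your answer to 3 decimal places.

First differences Δx: 4.4, 5.1, -3.5, -7.3, 7.9, -5.8
Mean of differences = 0.1333
Numerator Σ(Δx_t−Δx̄)(Δx_{t+1}−Δx̄) = -73.6611
Denominator Σ(Δx_t−Δx̄)² = 206.8533
r_1(Δx) = -73.6611 / 206.8533 = -0.356

-0.356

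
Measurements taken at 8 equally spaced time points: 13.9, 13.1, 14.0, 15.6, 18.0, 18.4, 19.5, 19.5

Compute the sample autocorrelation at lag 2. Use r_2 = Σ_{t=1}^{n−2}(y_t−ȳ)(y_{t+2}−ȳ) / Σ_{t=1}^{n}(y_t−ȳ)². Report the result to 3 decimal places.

0.290

Mean ȳ = (13.9 + 13.1 + 14.0 + 15.6 + 18.0 + 18.4 + 19.5 + 19.5)/8 = 16.5000
Deviations from mean: -2.6000, -3.4000, -2.5000, -0.9000, 1.5000, 1.9000, 3.0000, 3.0000
Σ(y_t−ȳ)(y_{t+2}−ȳ) = (6.5000) + (3.0600) + (-3.7500) + (-1.7100) + (4.5000) + (5.7000) = 14.3000
Denominator Σ(y_t−ȳ)² = 49.2400
r_2 = 14.3000 / 49.2400 = 0.290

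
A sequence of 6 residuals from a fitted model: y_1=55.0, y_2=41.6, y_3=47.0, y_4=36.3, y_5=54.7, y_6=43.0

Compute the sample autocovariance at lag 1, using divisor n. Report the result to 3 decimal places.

Mean ȳ = (55.0 + 41.6 + 47.0 + 36.3 + 54.7 + 43.0)/6 = 46.2667
Σ_{t=1}^{5}(y_t−ȳ)(y_{t+1}−ȳ) = -163.0878
γ_1 = -163.0878 / 6 = -27.181

-27.181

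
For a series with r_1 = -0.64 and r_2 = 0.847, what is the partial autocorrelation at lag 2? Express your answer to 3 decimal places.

φ_{22} = (r_2 − r_1²) / (1 − r_1²)
r_1² = (-0.64)² = 0.4096
Numerator = 0.847 − 0.4096 = 0.4374; denominator = 1 − 0.4096 = 0.5904
φ_{22} = 0.4374 / 0.5904 = 0.741

0.741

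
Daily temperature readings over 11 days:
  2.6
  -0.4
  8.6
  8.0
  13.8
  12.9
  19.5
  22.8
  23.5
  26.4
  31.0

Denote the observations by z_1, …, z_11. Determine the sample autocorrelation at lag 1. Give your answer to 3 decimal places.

0.699

Mean z̄ = (2.6 − 0.4 + 8.6 + 8.0 + 13.8 + 12.9 + 19.5 + 22.8 + 23.5 + 26.4 + 31.0)/11 = 15.3364
Numerator Σ_{t=1}^{10}(z_t−z̄)(z_{t+1}−z̄) = 716.3432
Denominator Σ(z_t−z̄)² = 1024.7855
r_1 = 716.3432 / 1024.7855 = 0.699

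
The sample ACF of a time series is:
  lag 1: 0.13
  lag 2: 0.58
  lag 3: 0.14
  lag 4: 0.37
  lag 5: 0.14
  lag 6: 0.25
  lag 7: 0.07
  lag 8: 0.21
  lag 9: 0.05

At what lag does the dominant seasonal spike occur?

The largest autocorrelation is r_2 = 0.58, with weaker echoes at lags 4 (0.37), 6 (0.25) and 8 (0.21); the remaining lags stay at or below 0.14.
The dominant spike at lag 2 indicates a seasonal period of 2.

2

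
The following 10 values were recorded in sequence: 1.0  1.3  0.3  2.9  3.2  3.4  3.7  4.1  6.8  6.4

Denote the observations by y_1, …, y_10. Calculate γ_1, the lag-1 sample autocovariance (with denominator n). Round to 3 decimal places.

Mean ȳ = (1.0 + 1.3 + 0.3 + 2.9 + 3.2 + 3.4 + 3.7 + 4.1 + 6.8 + 6.4)/10 = 3.3100
Σ_{t=1}^{9}(y_t−ȳ)(y_{t+1}−ȳ) = 25.8469
γ_1 = 25.8469 / 10 = 2.585

2.585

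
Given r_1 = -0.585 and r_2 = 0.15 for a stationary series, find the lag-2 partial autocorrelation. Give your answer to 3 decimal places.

φ_{22} = (r_2 − r_1²) / (1 − r_1²)
r_1² = (-0.585)² = 0.342225
Numerator = 0.15 − 0.3422 = -0.1922; denominator = 1 − 0.3422 = 0.6578
φ_{22} = -0.1922 / 0.6578 = -0.292

-0.292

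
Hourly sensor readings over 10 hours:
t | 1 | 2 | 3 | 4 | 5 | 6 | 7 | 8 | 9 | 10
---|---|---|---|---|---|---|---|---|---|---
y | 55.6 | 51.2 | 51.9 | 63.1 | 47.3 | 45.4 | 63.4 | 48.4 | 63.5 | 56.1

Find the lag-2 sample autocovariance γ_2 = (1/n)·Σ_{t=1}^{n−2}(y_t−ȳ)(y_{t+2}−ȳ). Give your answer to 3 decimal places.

Mean ȳ = (55.6 + 51.2 + 51.9 + 63.1 + 47.3 + 45.4 + 63.4 + 48.4 + 63.5 + 56.1)/10 = 54.5900
Σ_{t=1}^{8}(y_t−ȳ)(y_{t+2}−ȳ) = -28.3512
γ_2 = -28.3512 / 10 = -2.835

-2.835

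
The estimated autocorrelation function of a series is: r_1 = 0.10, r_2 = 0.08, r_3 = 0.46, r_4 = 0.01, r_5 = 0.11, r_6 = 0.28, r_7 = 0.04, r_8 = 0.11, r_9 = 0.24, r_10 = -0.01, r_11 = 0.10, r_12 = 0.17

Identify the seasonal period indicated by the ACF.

The largest autocorrelation is r_3 = 0.46, with weaker echoes at lags 6 (0.28), 9 (0.24) and 12 (0.17); the remaining lags stay at or below 0.11.
The dominant spike at lag 3 indicates a seasonal period of 3.

3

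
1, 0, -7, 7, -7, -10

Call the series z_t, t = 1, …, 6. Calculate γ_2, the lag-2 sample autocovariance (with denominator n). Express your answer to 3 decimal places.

Mean z̄ = (1 + 0 − 7 + 7 − 7 − 10)/6 = -2.6667
Deviations: 3.6667, 2.6667, -4.3333, 9.6667, -4.3333, -7.3333
Σ_{t=1}^{4}(z_t−z̄)(z_{t+2}−z̄) = -42.2222
γ_2 = -42.2222 / 6 = -7.037

-7.037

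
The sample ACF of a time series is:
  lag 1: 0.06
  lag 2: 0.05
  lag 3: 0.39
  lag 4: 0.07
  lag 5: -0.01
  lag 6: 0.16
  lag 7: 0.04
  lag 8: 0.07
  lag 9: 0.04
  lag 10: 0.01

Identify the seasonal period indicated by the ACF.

3

The largest autocorrelation is r_3 = 0.39, with a weaker echo at lag 6 (0.16); the remaining lags stay at or below 0.07.
The dominant spike at lag 3 indicates a seasonal period of 3.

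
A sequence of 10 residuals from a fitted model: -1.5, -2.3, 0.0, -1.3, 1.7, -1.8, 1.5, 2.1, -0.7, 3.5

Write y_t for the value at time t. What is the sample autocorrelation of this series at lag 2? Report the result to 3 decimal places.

Mean ȳ = (-1.5 − 2.3 + 0.0 − 1.3 + 1.7 − 1.8 + 1.5 + 2.1 − 0.7 + 3.5)/10 = 0.1200
Numerator Σ_{t=1}^{8}(y_t−ȳ)(y_{t+2}−ȳ) = 10.1072
Denominator Σ(y_t−ȳ)² = 34.6160
r_2 = 10.1072 / 34.6160 = 0.292

0.292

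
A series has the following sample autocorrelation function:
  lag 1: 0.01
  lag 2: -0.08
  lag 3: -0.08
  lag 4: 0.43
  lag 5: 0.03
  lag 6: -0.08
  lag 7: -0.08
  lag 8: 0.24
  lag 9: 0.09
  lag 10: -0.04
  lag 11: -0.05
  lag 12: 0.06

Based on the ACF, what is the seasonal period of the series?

4

The largest autocorrelation is r_4 = 0.43, with a weaker echo at lag 8 (0.24); the remaining lags stay at or below 0.09.
The dominant spike at lag 4 indicates a seasonal period of 4.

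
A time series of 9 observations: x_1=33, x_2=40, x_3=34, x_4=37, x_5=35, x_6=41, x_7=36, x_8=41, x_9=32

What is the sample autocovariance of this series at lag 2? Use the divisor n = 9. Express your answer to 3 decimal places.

4.413

Mean x̄ = (33 + 40 + 34 + 37 + 35 + 41 + 36 + 41 + 32)/9 = 36.5556
Σ_{t=1}^{7}(x_t−x̄)(x_{t+2}−x̄) = 39.7160
γ_2 = 39.7160 / 9 = 4.413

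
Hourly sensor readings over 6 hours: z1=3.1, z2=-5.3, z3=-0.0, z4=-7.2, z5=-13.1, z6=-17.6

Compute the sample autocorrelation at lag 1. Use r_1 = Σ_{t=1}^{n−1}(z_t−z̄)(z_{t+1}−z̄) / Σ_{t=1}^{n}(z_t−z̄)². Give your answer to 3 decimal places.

0.306

Mean z̄ = (3.1 − 5.3 − 0.0 − 7.2 − 13.1 − 17.6)/6 = -6.6833
Deviations from mean: 9.7833, 1.3833, 6.6833, -0.5167, -6.4167, -10.9167
Σ(z_t−z̄)(z_{t+1}−z̄) = (13.5336) + (9.2453) + (-3.4531) + (3.3153) + (70.0486) = 92.6897
Denominator Σ(z_t−z̄)² = 302.9083
r_1 = 92.6897 / 302.9083 = 0.306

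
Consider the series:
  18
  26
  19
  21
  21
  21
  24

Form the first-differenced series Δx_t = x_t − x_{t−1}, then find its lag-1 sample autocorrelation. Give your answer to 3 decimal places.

-0.550

First differences Δx: 8, -7, 2, 0, 0, 3
Mean of differences = 1.0000
Numerator Σ(Δx_t−Δx̄)(Δx_{t+1}−Δx̄) = -66.0000
Denominator Σ(Δx_t−Δx̄)² = 120.0000
r_1(Δx) = -66.0000 / 120.0000 = -0.550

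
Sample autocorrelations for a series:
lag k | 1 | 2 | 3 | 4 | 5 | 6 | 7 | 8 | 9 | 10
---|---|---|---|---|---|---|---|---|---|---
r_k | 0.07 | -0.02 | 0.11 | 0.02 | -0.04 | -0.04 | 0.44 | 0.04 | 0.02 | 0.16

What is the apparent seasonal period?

The largest autocorrelation is r_7 = 0.44; the remaining lags stay at or below 0.16.
The dominant spike at lag 7 indicates a seasonal period of 7.

7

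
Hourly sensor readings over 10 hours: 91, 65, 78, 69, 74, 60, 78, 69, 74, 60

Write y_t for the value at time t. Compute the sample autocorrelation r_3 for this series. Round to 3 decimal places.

Mean ȳ = (91 + 65 + 78 + 69 + 74 + 60 + 78 + 69 + 74 + 60)/10 = 71.8000
Numerator Σ_{t=1}^{7}(y_t−ȳ)(y_{t+3}−ȳ) = -264.5200
Denominator Σ(y_t−ȳ)² = 795.6000
r_3 = -264.5200 / 795.6000 = -0.332

-0.332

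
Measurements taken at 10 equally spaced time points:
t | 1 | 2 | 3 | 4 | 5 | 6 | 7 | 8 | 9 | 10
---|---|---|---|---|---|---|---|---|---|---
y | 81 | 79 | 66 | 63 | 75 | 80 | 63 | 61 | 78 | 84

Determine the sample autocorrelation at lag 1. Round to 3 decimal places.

0.166

Mean ȳ = (81 + 79 + 66 + 63 + 75 + 80 + 63 + 61 + 78 + 84)/10 = 73.0000
Numerator Σ_{t=1}^{9}(y_t−ȳ)(y_{t+1}−ȳ) = 115.0000
Denominator Σ(y_t−ȳ)² = 692.0000
r_1 = 115.0000 / 692.0000 = 0.166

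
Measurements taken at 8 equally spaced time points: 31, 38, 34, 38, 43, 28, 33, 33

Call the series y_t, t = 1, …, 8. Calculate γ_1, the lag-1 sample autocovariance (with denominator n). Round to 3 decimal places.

-3.883

Mean ȳ = (31 + 38 + 34 + 38 + 43 + 28 + 33 + 33)/8 = 34.7500
Deviations: -3.7500, 3.2500, -0.7500, 3.2500, 8.2500, -6.7500, -1.7500, -1.7500
Σ_{t=1}^{7}(y_t−ȳ)(y_{t+1}−ȳ) = -31.0625
γ_1 = -31.0625 / 8 = -3.883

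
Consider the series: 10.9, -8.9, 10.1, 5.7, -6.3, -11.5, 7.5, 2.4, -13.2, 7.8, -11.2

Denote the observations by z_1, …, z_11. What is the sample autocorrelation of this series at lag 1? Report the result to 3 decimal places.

-0.420

Mean z̄ = (10.9 − 8.9 + 10.1 + 5.7 − 6.3 − 11.5 + 7.5 + 2.4 − 13.2 + 7.8 − 11.2)/11 = -0.6091
Numerator Σ_{t=1}^{10}(z_t−z̄)(z_{t+1}−z̄) = -387.3092
Denominator Σ(z_t−z̄)² = 922.9091
r_1 = -387.3092 / 922.9091 = -0.420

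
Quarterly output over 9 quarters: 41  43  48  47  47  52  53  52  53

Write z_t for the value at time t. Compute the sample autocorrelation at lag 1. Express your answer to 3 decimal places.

Mean z̄ = (41 + 43 + 48 + 47 + 47 + 52 + 53 + 52 + 53)/9 = 48.4444
Numerator Σ_{t=1}^{8}(z_t−z̄)(z_{t+1}−z̄) = 89.1358
Denominator Σ(z_t−z̄)² = 156.2222
r_1 = 89.1358 / 156.2222 = 0.571

0.571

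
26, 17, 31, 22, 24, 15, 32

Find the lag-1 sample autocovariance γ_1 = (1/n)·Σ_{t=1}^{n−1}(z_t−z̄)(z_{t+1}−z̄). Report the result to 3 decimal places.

-21.513

Mean z̄ = (26 + 17 + 31 + 22 + 24 + 15 + 32)/7 = 23.8571
Deviations: 2.1429, -6.8571, 7.1429, -1.8571, 0.1429, -8.8571, 8.1429
Σ_{t=1}^{6}(z_t−z̄)(z_{t+1}−z̄) = -150.5918
γ_1 = -150.5918 / 7 = -21.513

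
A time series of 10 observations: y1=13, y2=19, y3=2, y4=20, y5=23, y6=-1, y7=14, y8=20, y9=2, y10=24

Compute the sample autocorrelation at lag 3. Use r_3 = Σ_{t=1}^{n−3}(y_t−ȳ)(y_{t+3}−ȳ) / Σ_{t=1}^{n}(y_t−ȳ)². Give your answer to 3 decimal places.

Mean ȳ = (13 + 19 + 2 + 20 + 23 − 1 + 14 + 20 + 2 + 24)/10 = 13.6000
Σ(y_t−ȳ)(y_{t+3}−ȳ) = (-3.8400) + (50.7600) + (169.3600) + (2.5600) + (60.1600) + (169.3600) + (4.1600) = 452.5200
Denominator Σ(y_t−ȳ)² = 790.4000
r_3 = 452.5200 / 790.4000 = 0.573

0.573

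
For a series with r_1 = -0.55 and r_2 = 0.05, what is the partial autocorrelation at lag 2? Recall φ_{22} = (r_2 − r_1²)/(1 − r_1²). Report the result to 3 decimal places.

φ_{22} = (r_2 − r_1²) / (1 − r_1²)
r_1² = (-0.55)² = 0.3025
Numerator = 0.05 − 0.3025 = -0.2525; denominator = 1 − 0.3025 = 0.6975
φ_{22} = -0.2525 / 0.6975 = -0.362

-0.362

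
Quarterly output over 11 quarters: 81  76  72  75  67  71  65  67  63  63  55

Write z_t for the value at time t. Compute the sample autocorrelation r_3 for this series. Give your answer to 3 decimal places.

Mean z̄ = (81 + 76 + 72 + 75 + 67 + 71 + 65 + 67 + 63 + 63 + 55)/11 = 68.6364
Numerator Σ_{t=1}^{8}(z_t−z̄)(z_{t+3}−z̄) = 83.6033
Denominator Σ(z_t−z̄)² = 532.5455
r_3 = 83.6033 / 532.5455 = 0.157

0.157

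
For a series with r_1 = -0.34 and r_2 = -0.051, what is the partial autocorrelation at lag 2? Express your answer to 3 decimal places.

-0.188

φ_{22} = (r_2 − r_1²) / (1 − r_1²)
r_1² = (-0.34)² = 0.1156
Numerator = -0.051 − 0.1156 = -0.1666; denominator = 1 − 0.1156 = 0.8844
φ_{22} = -0.1666 / 0.8844 = -0.188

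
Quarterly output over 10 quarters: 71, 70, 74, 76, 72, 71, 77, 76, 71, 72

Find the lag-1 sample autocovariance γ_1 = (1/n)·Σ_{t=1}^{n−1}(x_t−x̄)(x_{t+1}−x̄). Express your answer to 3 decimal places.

Mean x̄ = (71 + 70 + 74 + 76 + 72 + 71 + 77 + 76 + 71 + 72)/10 = 73.0000
Σ_{t=1}^{9}(x_t−x̄)(x_{t+1}−x̄) = 5.0000
γ_1 = 5.0000 / 10 = 0.500

0.500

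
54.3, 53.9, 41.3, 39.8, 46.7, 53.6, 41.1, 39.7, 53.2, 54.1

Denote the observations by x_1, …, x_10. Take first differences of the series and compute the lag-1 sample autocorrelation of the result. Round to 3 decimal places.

First differences Δx: -0.4, -12.6, -1.5, 6.9, 6.9, -12.5, -1.4, 13.5, 0.9
Mean of differences = -0.0222
Numerator Σ(Δx_t−Δx̄)(Δx_{t+1}−Δx̄) = -14.3160
Denominator Σ(Δx_t−Δx̄)² = 597.6556
r_1(Δx) = -14.3160 / 597.6556 = -0.024

-0.024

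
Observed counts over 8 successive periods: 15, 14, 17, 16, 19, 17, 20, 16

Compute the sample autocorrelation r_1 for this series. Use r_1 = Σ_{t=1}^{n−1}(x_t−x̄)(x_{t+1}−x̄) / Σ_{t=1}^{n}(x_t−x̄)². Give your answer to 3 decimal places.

0.043

Mean x̄ = (15 + 14 + 17 + 16 + 19 + 17 + 20 + 16)/8 = 16.7500
Deviations from mean: -1.7500, -2.7500, 0.2500, -0.7500, 2.2500, 0.2500, 3.2500, -0.7500
Σ(x_t−x̄)(x_{t+1}−x̄) = (4.8125) + (-0.6875) + (-0.1875) + (-1.6875) + (0.5625) + (0.8125) + (-2.4375) = 1.1875
Denominator Σ(x_t−x̄)² = 27.5000
r_1 = 1.1875 / 27.5000 = 0.043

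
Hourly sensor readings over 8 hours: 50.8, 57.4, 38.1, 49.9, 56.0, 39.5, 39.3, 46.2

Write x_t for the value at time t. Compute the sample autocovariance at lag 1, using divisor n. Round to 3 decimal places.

-7.012

Mean x̄ = (50.8 + 57.4 + 38.1 + 49.9 + 56.0 + 39.5 + 39.3 + 46.2)/8 = 47.1500
Deviations: 3.6500, 10.2500, -9.0500, 2.7500, 8.8500, -7.6500, -7.8500, -0.9500
Σ_{t=1}^{7}(x_t−x̄)(x_{t+1}−x̄) = -56.0925
γ_1 = -56.0925 / 8 = -7.012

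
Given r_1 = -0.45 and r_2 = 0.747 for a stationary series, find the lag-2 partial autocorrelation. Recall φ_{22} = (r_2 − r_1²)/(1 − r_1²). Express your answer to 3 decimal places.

0.683

φ_{22} = (r_2 − r_1²) / (1 − r_1²)
r_1² = (-0.45)² = 0.2025
Numerator = 0.747 − 0.2025 = 0.5445; denominator = 1 − 0.2025 = 0.7975
φ_{22} = 0.5445 / 0.7975 = 0.683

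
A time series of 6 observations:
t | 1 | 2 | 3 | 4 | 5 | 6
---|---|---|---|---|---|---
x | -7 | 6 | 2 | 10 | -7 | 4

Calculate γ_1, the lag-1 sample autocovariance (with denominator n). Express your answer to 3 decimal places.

Mean x̄ = (-7 + 6 + 2 + 10 − 7 + 4)/6 = 1.3333
Deviations: -8.3333, 4.6667, 0.6667, 8.6667, -8.3333, 2.6667
Σ_{t=1}^{5}(x_t−x̄)(x_{t+1}−x̄) = -124.4444
γ_1 = -124.4444 / 6 = -20.741

-20.741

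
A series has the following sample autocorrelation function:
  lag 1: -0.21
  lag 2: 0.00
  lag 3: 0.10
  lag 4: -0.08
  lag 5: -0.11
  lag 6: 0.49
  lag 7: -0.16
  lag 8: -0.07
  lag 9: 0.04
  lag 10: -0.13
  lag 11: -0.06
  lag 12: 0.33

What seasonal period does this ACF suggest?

The largest autocorrelation is r_6 = 0.49, with a weaker echo at lag 12 (0.33); the remaining lags stay at or below 0.10.
The dominant spike at lag 6 indicates a seasonal period of 6.

6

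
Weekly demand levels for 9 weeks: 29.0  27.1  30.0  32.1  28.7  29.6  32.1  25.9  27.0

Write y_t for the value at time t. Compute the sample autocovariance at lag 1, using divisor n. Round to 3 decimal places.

Mean ȳ = (29.0 + 27.1 + 30.0 + 32.1 + 28.7 + 29.6 + 32.1 + 25.9 + 27.0)/9 = 29.0556
Σ_{t=1}^{8}(y_t−ȳ)(y_{t+1}−ȳ) = -1.6020
γ_1 = -1.6020 / 9 = -0.178

-0.178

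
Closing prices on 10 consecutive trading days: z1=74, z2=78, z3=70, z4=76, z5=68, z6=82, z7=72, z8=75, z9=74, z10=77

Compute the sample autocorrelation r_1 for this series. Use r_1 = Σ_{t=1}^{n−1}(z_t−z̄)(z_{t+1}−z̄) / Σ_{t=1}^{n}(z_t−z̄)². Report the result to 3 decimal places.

Mean z̄ = (74 + 78 + 70 + 76 + 68 + 82 + 72 + 75 + 74 + 77)/10 = 74.6000
Numerator Σ_{t=1}^{9}(z_t−z̄)(z_{t+1}−z̄) = -104.1600
Denominator Σ(z_t−z̄)² = 146.4000
r_1 = -104.1600 / 146.4000 = -0.711

-0.711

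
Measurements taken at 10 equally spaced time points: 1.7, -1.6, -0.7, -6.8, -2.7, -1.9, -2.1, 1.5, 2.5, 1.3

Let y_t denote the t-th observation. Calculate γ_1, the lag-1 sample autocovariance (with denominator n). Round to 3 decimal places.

2.333

Mean ȳ = (1.7 − 1.6 − 0.7 − 6.8 − 2.7 − 1.9 − 2.1 + 1.5 + 2.5 + 1.3)/10 = -0.8800
Σ_{t=1}^{9}(y_t−ȳ)(y_{t+1}−ȳ) = 23.3316
γ_1 = 23.3316 / 10 = 2.333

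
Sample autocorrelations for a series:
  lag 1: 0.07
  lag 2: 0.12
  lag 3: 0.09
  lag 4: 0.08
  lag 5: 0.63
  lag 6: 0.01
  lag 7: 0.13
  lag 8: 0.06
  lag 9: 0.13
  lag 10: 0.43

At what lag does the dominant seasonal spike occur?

The largest autocorrelation is r_5 = 0.63, with a weaker echo at lag 10 (0.43); the remaining lags stay at or below 0.13.
The dominant spike at lag 5 indicates a seasonal period of 5.

5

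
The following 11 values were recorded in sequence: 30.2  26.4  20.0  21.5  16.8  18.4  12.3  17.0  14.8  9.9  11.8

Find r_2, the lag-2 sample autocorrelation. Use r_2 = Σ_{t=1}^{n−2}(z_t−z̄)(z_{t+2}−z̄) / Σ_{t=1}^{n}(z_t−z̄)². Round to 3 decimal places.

0.275

Mean z̄ = (30.2 + 26.4 + 20.0 + 21.5 + 16.8 + 18.4 + 12.3 + 17.0 + 14.8 + 9.9 + 11.8)/11 = 18.1000
Numerator Σ_{t=1}^{9}(z_t−z̄)(z_{t+2}−z̄) = 105.9200
Denominator Σ(z_t−z̄)² = 384.9200
r_2 = 105.9200 / 384.9200 = 0.275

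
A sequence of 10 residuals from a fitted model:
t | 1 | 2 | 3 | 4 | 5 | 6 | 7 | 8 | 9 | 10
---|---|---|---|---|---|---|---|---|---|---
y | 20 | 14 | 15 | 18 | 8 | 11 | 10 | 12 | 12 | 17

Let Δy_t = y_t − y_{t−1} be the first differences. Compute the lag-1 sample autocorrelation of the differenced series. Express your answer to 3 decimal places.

First differences Δy: -6, 1, 3, -10, 3, -1, 2, 0, 5
Mean of differences = -0.3333
Numerator Σ(Δy_t−Δȳ)(Δy_{t+1}−Δȳ) = -68.7778
Denominator Σ(Δy_t−Δȳ)² = 184.0000
r_1(Δy) = -68.7778 / 184.0000 = -0.374

-0.374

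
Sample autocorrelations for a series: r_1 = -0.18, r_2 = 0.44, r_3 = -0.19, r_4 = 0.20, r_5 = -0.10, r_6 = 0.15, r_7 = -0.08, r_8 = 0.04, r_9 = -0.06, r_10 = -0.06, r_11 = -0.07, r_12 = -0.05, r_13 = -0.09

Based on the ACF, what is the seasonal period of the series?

The largest autocorrelation is r_2 = 0.44, with weaker echoes at lags 4 (0.20) and 6 (0.15); the remaining lags stay at or below 0.04.
The dominant spike at lag 2 indicates a seasonal period of 2.

2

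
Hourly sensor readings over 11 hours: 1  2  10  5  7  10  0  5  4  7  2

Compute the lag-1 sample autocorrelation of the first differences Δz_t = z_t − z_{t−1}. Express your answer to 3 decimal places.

-0.531

First differences Δz: 1, 8, -5, 2, 3, -10, 5, -1, 3, -5
Mean of differences = 0.1000
Numerator Σ(Δz_t−Δz̄)(Δz_{t+1}−Δz̄) = -139.5100
Denominator Σ(Δz_t−Δz̄)² = 262.9000
r_1(Δz) = -139.5100 / 262.9000 = -0.531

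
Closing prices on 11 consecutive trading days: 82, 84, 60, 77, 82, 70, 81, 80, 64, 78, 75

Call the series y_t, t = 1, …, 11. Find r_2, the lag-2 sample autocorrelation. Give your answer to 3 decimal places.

Mean ȳ = (82 + 84 + 60 + 77 + 82 + 70 + 81 + 80 + 64 + 78 + 75)/11 = 75.7273
Numerator Σ_{t=1}^{9}(y_t−ȳ)(y_{t+2}−ȳ) = -229.0579
Denominator Σ(y_t−ȳ)² = 618.1818
r_2 = -229.0579 / 618.1818 = -0.371

-0.371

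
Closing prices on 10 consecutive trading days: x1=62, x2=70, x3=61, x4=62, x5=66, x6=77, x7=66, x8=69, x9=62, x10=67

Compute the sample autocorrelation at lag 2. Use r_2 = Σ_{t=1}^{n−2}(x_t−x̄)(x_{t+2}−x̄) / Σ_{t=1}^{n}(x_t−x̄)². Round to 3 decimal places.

Mean x̄ = (62 + 70 + 61 + 62 + 66 + 77 + 66 + 69 + 62 + 67)/10 = 66.2000
Numerator Σ_{t=1}^{8}(x_t−x̄)(x_{t+2}−x̄) = -5.0800
Denominator Σ(x_t−x̄)² = 219.6000
r_2 = -5.0800 / 219.6000 = -0.023

-0.023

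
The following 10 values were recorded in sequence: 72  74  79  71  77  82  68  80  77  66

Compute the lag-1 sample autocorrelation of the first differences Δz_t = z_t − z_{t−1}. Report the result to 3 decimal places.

-0.464

First differences Δz: 2, 5, -8, 6, 5, -14, 12, -3, -11
Mean of differences = -0.6667
Numerator Σ(Δz_t−Δz̄)(Δz_{t+1}−Δz̄) = -287.4444
Denominator Σ(Δz_t−Δz̄)² = 620.0000
r_1(Δz) = -287.4444 / 620.0000 = -0.464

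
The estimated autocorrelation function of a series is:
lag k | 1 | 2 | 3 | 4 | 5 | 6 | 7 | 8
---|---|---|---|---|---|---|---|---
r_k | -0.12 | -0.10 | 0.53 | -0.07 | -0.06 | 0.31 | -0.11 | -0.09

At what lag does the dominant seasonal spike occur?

3

The largest autocorrelation is r_3 = 0.53, with a weaker echo at lag 6 (0.31); the remaining lags stay at or below -0.06.
The dominant spike at lag 3 indicates a seasonal period of 3.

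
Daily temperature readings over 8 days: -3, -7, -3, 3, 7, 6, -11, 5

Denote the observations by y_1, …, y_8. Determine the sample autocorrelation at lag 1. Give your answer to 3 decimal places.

-0.088

Mean ȳ = (-3 − 7 − 3 + 3 + 7 + 6 − 11 + 5)/8 = -0.3750
Deviations from mean: -2.6250, -6.6250, -2.6250, 3.3750, 7.3750, 6.3750, -10.6250, 5.3750
Numerator Σ_{t=1}^{7}(y_t−ȳ)(y_{t+1}−ȳ) = -27.0156
Denominator Σ(y_t−ȳ)² = 305.8750
r_1 = -27.0156 / 305.8750 = -0.088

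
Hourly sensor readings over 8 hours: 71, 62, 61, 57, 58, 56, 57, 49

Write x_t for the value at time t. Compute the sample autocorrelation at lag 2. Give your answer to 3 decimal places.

Mean x̄ = (71 + 62 + 61 + 57 + 58 + 56 + 57 + 49)/8 = 58.8750
Deviations from mean: 12.1250, 3.1250, 2.1250, -1.8750, -0.8750, -2.8750, -1.8750, -9.8750
Σ(x_t−x̄)(x_{t+2}−x̄) = (25.7656) + (-5.8594) + (-1.8594) + (5.3906) + (1.6406) + (28.3906) = 53.4688
Denominator Σ(x_t−x̄)² = 274.8750
r_2 = 53.4688 / 274.8750 = 0.195

0.195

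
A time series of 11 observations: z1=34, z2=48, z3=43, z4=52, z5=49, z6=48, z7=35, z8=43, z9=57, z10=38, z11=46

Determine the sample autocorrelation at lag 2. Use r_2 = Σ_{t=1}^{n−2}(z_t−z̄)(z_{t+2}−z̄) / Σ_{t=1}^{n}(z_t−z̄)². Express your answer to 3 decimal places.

-0.162

Mean z̄ = (34 + 48 + 43 + 52 + 49 + 48 + 35 + 43 + 57 + 38 + 46)/11 = 44.8182
Numerator Σ_{t=1}^{9}(z_t−z̄)(z_{t+2}−z̄) = -81.8843
Denominator Σ(z_t−z̄)² = 505.6364
r_2 = -81.8843 / 505.6364 = -0.162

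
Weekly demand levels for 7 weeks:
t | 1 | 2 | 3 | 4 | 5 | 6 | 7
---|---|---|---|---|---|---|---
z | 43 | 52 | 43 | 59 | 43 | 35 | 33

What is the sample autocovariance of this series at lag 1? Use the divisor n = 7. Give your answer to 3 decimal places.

Mean z̄ = (43 + 52 + 43 + 59 + 43 + 35 + 33)/7 = 44.0000
Σ_{t=1}^{6}(z_t−z̄)(z_{t+1}−z̄) = 62.0000
γ_1 = 62.0000 / 7 = 8.857

8.857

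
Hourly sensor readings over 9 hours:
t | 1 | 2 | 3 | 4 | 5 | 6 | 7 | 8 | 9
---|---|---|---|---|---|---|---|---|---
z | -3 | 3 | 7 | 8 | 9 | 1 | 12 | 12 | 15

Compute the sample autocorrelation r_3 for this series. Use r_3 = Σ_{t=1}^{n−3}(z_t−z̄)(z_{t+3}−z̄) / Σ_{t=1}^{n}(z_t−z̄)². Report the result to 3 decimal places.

Mean z̄ = (-3 + 3 + 7 + 8 + 9 + 1 + 12 + 12 + 15)/9 = 7.1111
Σ(z_t−z̄)(z_{t+3}−z̄) = (-8.9877) + (-7.7654) + (0.6790) + (4.3457) + (9.2346) + (-48.2099) = -50.7037
Denominator Σ(z_t−z̄)² = 270.8889
r_3 = -50.7037 / 270.8889 = -0.187

-0.187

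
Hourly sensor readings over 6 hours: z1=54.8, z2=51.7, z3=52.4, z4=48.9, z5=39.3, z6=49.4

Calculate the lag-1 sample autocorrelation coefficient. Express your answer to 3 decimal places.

0.158

Mean z̄ = (54.8 + 51.7 + 52.4 + 48.9 + 39.3 + 49.4)/6 = 49.4167
Σ(z_t−z̄)(z_{t+1}−z̄) = (12.2919) + (6.8119) + (-1.5414) + (5.2269) + (0.1686) = 22.9581
Denominator Σ(z_t−z̄)² = 145.7083
r_1 = 22.9581 / 145.7083 = 0.158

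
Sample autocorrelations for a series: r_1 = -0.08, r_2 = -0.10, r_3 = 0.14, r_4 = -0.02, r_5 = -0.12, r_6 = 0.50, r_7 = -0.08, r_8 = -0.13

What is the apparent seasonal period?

The largest autocorrelation is r_6 = 0.50; the remaining lags stay at or below 0.14.
The dominant spike at lag 6 indicates a seasonal period of 6.

6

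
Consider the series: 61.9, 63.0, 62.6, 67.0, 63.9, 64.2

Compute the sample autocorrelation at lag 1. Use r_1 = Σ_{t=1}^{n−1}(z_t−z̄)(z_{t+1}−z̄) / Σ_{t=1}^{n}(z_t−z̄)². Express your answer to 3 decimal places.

-0.060

Mean z̄ = (61.9 + 63.0 + 62.6 + 67.0 + 63.9 + 64.2)/6 = 63.7667
Deviations from mean: -1.8667, -0.7667, -1.1667, 3.2333, 0.1333, 0.4333
Numerator Σ_{t=1}^{5}(z_t−z̄)(z_{t+1}−z̄) = -0.9578
Denominator Σ(z_t−z̄)² = 16.0933
r_1 = -0.9578 / 16.0933 = -0.060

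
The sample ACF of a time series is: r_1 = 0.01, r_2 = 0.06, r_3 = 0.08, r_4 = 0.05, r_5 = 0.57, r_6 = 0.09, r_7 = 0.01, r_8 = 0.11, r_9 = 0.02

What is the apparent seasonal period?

The largest autocorrelation is r_5 = 0.57; the remaining lags stay at or below 0.11.
The dominant spike at lag 5 indicates a seasonal period of 5.

5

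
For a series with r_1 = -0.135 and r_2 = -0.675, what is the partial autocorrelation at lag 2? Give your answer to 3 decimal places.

-0.706

φ_{22} = (r_2 − r_1²) / (1 − r_1²)
r_1² = (-0.135)² = 0.018225
Numerator = -0.675 − 0.0182 = -0.6932; denominator = 1 − 0.0182 = 0.9818
φ_{22} = -0.6932 / 0.9818 = -0.706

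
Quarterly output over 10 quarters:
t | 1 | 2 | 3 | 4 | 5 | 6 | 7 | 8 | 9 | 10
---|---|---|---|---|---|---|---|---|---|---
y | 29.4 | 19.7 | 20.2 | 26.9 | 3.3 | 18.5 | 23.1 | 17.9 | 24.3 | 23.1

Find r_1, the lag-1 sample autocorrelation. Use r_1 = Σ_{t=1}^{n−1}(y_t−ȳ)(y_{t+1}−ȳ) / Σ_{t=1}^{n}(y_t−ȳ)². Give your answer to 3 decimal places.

Mean ȳ = (29.4 + 19.7 + 20.2 + 26.9 + 3.3 + 18.5 + 23.1 + 17.9 + 24.3 + 23.1)/10 = 20.6400
Numerator Σ_{t=1}^{9}(y_t−ȳ)(y_{t+1}−ȳ) = -95.0456
Denominator Σ(y_t−ȳ)² = 455.2640
r_1 = -95.0456 / 455.2640 = -0.209

-0.209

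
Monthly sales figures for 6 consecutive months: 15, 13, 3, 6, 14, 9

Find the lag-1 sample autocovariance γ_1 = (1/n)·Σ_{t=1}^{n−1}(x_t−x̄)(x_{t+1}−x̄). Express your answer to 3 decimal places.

Mean x̄ = (15 + 13 + 3 + 6 + 14 + 9)/6 = 10.0000
Σ_{t=1}^{5}(x_t−x̄)(x_{t+1}−x̄) = 2.0000
γ_1 = 2.0000 / 6 = 0.333

0.333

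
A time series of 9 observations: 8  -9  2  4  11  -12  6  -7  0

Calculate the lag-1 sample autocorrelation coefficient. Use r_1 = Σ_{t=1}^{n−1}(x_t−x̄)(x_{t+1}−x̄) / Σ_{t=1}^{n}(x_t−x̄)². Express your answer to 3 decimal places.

Mean x̄ = (8 − 9 + 2 + 4 + 11 − 12 + 6 − 7 + 0)/9 = 0.3333
Numerator Σ_{t=1}^{8}(x_t−x̄)(x_{t+1}−x̄) = -282.4444
Denominator Σ(x_t−x̄)² = 514.0000
r_1 = -282.4444 / 514.0000 = -0.550

-0.550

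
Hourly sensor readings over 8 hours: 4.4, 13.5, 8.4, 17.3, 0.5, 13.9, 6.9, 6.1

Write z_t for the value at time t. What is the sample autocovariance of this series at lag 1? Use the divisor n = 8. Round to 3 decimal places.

Mean z̄ = (4.4 + 13.5 + 8.4 + 17.3 + 0.5 + 13.9 + 6.9 + 6.1)/8 = 8.8750
Deviations: -4.4750, 4.6250, -0.4750, 8.4250, -8.3750, 5.0250, -1.9750, -2.7750
Σ_{t=1}^{7}(z_t−z̄)(z_{t+1}−z̄) = -143.9831
γ_1 = -143.9831 / 8 = -17.998

-17.998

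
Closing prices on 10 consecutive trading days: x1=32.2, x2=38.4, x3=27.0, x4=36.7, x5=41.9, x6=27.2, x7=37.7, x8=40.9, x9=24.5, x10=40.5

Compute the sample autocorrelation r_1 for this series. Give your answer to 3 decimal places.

Mean x̄ = (32.2 + 38.4 + 27.0 + 36.7 + 41.9 + 27.2 + 37.7 + 40.9 + 24.5 + 40.5)/10 = 34.7000
Numerator Σ_{t=1}^{9}(x_t−x̄)(x_{t+1}−x̄) = -219.0400
Denominator Σ(x_t−x̄)² = 376.4400
r_1 = -219.0400 / 376.4400 = -0.582

-0.582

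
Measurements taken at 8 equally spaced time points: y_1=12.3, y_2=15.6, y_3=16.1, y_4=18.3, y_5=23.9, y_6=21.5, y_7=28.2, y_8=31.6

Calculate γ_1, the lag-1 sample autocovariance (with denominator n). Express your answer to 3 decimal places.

Mean ȳ = (12.3 + 15.6 + 16.1 + 18.3 + 23.9 + 21.5 + 28.2 + 31.6)/8 = 20.9375
Σ_{t=1}^{7}(y_t−ȳ)(y_{t+1}−ȳ) = 160.0561
γ_1 = 160.0561 / 8 = 20.007

20.007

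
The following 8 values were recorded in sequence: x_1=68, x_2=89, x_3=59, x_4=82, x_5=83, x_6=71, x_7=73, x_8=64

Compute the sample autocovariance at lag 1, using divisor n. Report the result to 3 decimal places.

-46.533

Mean x̄ = (68 + 89 + 59 + 82 + 83 + 71 + 73 + 64)/8 = 73.6250
Deviations: -5.6250, 15.3750, -14.6250, 8.3750, 9.3750, -2.6250, -0.6250, -9.6250
Σ_{t=1}^{7}(x_t−x̄)(x_{t+1}−x̄) = -372.2656
γ_1 = -372.2656 / 8 = -46.533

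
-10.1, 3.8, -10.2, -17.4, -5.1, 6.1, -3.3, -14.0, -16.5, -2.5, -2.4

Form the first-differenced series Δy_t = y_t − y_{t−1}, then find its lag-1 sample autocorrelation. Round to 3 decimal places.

First differences Δy: 13.9, -14.0, -7.2, 12.3, 11.2, -9.4, -10.7, -2.5, 14.0, 0.1
Mean of differences = 0.7700
Numerator Σ(Δy_t−Δȳ)(Δy_{t+1}−Δȳ) = -51.8919
Denominator Σ(Δy_t−Δȳ)² = 1116.9610
r_1(Δy) = -51.8919 / 1116.9610 = -0.046

-0.046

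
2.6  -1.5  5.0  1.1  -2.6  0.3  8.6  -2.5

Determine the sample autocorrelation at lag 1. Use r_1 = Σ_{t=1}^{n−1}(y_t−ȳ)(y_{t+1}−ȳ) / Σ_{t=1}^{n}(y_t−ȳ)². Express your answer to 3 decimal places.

Mean ȳ = (2.6 − 1.5 + 5.0 + 1.1 − 2.6 + 0.3 + 8.6 − 2.5)/8 = 1.3750
Σ(y_t−ȳ)(y_{t+1}−ȳ) = (-3.5219) + (-10.4219) + (-0.9969) + (1.0931) + (4.2731) + (-7.7669) + (-27.9969) = -45.3381
Denominator Σ(y_t−ȳ)² = 107.1550
r_1 = -45.3381 / 107.1550 = -0.423

-0.423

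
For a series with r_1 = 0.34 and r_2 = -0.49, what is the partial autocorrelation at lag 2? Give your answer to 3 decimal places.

φ_{22} = (r_2 − r_1²) / (1 − r_1²)
r_1² = (0.34)² = 0.1156
Numerator = -0.49 − 0.1156 = -0.6056; denominator = 1 − 0.1156 = 0.8844
φ_{22} = -0.6056 / 0.8844 = -0.685

-0.685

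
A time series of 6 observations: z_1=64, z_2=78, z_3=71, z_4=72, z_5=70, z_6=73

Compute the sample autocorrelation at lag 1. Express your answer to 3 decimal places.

-0.527

Mean z̄ = (64 + 78 + 71 + 72 + 70 + 73)/6 = 71.3333
Deviations from mean: -7.3333, 6.6667, -0.3333, 0.6667, -1.3333, 1.6667
Numerator Σ_{t=1}^{5}(z_t−z̄)(z_{t+1}−z̄) = -54.4444
Denominator Σ(z_t−z̄)² = 103.3333
r_1 = -54.4444 / 103.3333 = -0.527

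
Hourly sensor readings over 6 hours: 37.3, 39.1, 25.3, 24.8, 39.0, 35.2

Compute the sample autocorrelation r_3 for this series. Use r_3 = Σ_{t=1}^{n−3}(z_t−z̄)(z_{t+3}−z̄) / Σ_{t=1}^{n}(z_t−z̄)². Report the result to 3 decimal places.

-0.073

Mean z̄ = (37.3 + 39.1 + 25.3 + 24.8 + 39.0 + 35.2)/6 = 33.4500
Deviations from mean: 3.8500, 5.6500, -8.1500, -8.6500, 5.5500, 1.7500
Numerator Σ_{t=1}^{3}(z_t−z̄)(z_{t+3}−z̄) = -16.2075
Denominator Σ(z_t−z̄)² = 221.8550
r_3 = -16.2075 / 221.8550 = -0.073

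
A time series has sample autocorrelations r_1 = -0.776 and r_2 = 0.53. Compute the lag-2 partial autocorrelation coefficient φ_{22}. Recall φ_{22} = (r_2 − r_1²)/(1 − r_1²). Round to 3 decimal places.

φ_{22} = (r_2 − r_1²) / (1 − r_1²)
r_1² = (-0.776)² = 0.602176
Numerator = 0.53 − 0.6022 = -0.0722; denominator = 1 − 0.6022 = 0.3978
φ_{22} = -0.0722 / 0.3978 = -0.181

-0.181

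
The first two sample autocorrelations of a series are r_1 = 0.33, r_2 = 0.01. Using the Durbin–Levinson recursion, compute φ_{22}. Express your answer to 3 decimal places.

φ_{22} = (r_2 − r_1²) / (1 − r_1²)
r_1² = (0.33)² = 0.1089
Numerator = 0.01 − 0.1089 = -0.0989; denominator = 1 − 0.1089 = 0.8911
φ_{22} = -0.0989 / 0.8911 = -0.111

-0.111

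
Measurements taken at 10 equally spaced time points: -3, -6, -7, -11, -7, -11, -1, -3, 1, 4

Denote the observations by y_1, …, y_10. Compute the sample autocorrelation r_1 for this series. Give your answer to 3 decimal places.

Mean ȳ = (-3 − 6 − 7 − 11 − 7 − 11 − 1 − 3 + 1 + 4)/10 = -4.4000
Numerator Σ_{t=1}^{9}(y_t−ȳ)(y_{t+1}−ȳ) = 88.6400
Denominator Σ(y_t−ȳ)² = 218.4000
r_1 = 88.6400 / 218.4000 = 0.406

0.406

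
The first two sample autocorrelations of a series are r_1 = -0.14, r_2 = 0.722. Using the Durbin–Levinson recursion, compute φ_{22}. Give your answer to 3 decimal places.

0.716

φ_{22} = (r_2 − r_1²) / (1 − r_1²)
r_1² = (-0.14)² = 0.0196
Numerator = 0.722 − 0.0196 = 0.7024; denominator = 1 − 0.0196 = 0.9804
φ_{22} = 0.7024 / 0.9804 = 0.716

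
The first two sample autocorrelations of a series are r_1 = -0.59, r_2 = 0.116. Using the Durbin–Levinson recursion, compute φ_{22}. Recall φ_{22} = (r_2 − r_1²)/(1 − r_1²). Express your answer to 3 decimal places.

φ_{22} = (r_2 − r_1²) / (1 − r_1²)
r_1² = (-0.59)² = 0.3481
Numerator = 0.116 − 0.3481 = -0.2321; denominator = 1 − 0.3481 = 0.6519
φ_{22} = -0.2321 / 0.6519 = -0.356

-0.356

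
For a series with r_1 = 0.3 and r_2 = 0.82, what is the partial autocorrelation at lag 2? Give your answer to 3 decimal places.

0.802

φ_{22} = (r_2 − r_1²) / (1 − r_1²)
r_1² = (0.3)² = 0.09
Numerator = 0.82 − 0.0900 = 0.7300; denominator = 1 − 0.0900 = 0.9100
φ_{22} = 0.7300 / 0.9100 = 0.802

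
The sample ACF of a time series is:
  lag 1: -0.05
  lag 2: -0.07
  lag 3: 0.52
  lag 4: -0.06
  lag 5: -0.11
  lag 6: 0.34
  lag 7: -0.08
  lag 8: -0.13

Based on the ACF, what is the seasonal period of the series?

3

The largest autocorrelation is r_3 = 0.52, with a weaker echo at lag 6 (0.34); the remaining lags stay at or below -0.05.
The dominant spike at lag 3 indicates a seasonal period of 3.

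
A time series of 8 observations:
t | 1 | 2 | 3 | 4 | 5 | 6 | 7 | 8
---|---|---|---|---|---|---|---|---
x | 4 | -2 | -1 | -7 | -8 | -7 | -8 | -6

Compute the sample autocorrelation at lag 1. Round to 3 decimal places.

0.412

Mean x̄ = (4 − 2 − 1 − 7 − 8 − 7 − 8 − 6)/8 = -4.3750
Deviations from mean: 8.3750, 2.3750, 3.3750, -2.6250, -3.6250, -2.6250, -3.6250, -1.6250
Σ(x_t−x̄)(x_{t+1}−x̄) = (19.8906) + (8.0156) + (-8.8594) + (9.5156) + (9.5156) + (9.5156) + (5.8906) = 53.4844
Denominator Σ(x_t−x̄)² = 129.8750
r_1 = 53.4844 / 129.8750 = 0.412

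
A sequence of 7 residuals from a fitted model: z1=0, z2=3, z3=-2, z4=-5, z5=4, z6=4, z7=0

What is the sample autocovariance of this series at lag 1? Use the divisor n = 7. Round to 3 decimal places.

-0.373

Mean z̄ = (0 + 3 − 2 − 5 + 4 + 4 + 0)/7 = 0.5714
Σ_{t=1}^{6}(z_t−z̄)(z_{t+1}−z̄) = -2.6122
γ_1 = -2.6122 / 7 = -0.373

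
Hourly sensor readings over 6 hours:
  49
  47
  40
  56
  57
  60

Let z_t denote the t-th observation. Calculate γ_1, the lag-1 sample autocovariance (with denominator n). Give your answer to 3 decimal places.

13.792

Mean z̄ = (49 + 47 + 40 + 56 + 57 + 60)/6 = 51.5000
Σ_{t=1}^{5}(z_t−z̄)(z_{t+1}−z̄) = 82.7500
γ_1 = 82.7500 / 6 = 13.792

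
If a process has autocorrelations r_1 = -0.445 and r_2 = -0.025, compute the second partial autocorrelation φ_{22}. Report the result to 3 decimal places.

φ_{22} = (r_2 − r_1²) / (1 − r_1²)
r_1² = (-0.445)² = 0.198025
Numerator = -0.025 − 0.1980 = -0.2230; denominator = 1 − 0.1980 = 0.8020
φ_{22} = -0.2230 / 0.8020 = -0.278

-0.278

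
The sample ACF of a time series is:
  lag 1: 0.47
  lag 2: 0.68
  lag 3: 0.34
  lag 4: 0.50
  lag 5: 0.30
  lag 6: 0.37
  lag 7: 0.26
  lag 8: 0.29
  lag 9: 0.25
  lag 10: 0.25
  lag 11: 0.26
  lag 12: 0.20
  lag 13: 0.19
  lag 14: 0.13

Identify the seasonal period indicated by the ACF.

2

The largest autocorrelation is r_2 = 0.68, with a weaker echo at lag 4 (0.50); the remaining lags stay at or below 0.47.
The dominant spike at lag 2 indicates a seasonal period of 2.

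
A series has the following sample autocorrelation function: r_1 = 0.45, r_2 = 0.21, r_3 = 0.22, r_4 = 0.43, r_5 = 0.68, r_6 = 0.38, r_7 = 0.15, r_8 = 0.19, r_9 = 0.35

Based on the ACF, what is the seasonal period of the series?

5

The largest autocorrelation is r_5 = 0.68; the remaining lags stay at or below 0.45. The elevated value at lag 1 (0.45), dropping to 0.21 at lag 2, reflects decaying short-term dependence rather than seasonality.
The dominant spike at lag 5 indicates a seasonal period of 5.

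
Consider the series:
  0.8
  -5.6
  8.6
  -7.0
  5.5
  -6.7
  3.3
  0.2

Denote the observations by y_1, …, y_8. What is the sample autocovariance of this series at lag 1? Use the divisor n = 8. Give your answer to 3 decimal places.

-26.233

Mean ȳ = (0.8 − 5.6 + 8.6 − 7.0 + 5.5 − 6.7 + 3.3 + 0.2)/8 = -0.1125
Σ_{t=1}^{7}(y_t−ȳ)(y_{t+1}−ȳ) = -209.8664
γ_1 = -209.8664 / 8 = -26.233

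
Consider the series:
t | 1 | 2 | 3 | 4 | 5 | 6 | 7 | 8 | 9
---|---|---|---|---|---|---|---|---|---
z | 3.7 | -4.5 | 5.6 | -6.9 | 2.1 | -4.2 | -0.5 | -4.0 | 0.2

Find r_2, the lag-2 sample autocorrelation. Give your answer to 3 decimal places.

Mean z̄ = (3.7 − 4.5 + 5.6 − 6.9 + 2.1 − 4.2 − 0.5 − 4.0 + 0.2)/9 = -0.9444
Numerator Σ_{t=1}^{7}(z_t−z̄)(z_{t+2}−z̄) = 102.6927
Denominator Σ(z_t−z̄)² = 143.2222
r_2 = 102.6927 / 143.2222 = 0.717

0.717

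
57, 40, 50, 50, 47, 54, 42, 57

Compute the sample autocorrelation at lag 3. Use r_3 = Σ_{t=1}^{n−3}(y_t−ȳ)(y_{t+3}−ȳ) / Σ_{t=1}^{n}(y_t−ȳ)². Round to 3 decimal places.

0.026

Mean ȳ = (57 + 40 + 50 + 50 + 47 + 54 + 42 + 57)/8 = 49.6250
Deviations from mean: 7.3750, -9.6250, 0.3750, 0.3750, -2.6250, 4.3750, -7.6250, 7.3750
Σ(y_t−ȳ)(y_{t+3}−ȳ) = (2.7656) + (25.2656) + (1.6406) + (-2.8594) + (-19.3594) = 7.4531
Denominator Σ(y_t−ȳ)² = 285.8750
r_3 = 7.4531 / 285.8750 = 0.026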